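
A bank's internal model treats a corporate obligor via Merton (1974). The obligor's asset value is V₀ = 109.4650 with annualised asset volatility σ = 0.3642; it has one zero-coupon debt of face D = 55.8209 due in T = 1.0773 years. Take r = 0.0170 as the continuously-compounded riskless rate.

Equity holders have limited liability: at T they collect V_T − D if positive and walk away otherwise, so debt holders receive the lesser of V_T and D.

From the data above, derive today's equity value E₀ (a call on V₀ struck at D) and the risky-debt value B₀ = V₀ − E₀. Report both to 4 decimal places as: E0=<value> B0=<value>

E0=55.0393 B0=54.4257

Work the structural quantities from V₀ = 109.4650 against face 55.8209:
d₁ = [ln(V₀/D) + (r + σ²/2)T] / (σ√T)
   = [ln(109.4650/55.8209) + (0.0170 + 0.5·0.3642²)·1.0773] / (0.3642·√1.0773)
   = [0.673457 + 0.089762] / 0.378014 = 2.019019
d₂ = d₁ − σ√T = 2.019019 − 0.378014 = 1.641004
N(d₁) = 0.978257,  N(d₂) = 0.949602,  e^(−rT) = 0.981853
E₀ = V₀·N(d₁) − D·e^(−rT)·N(d₂)
   = 109.4650·0.978257 − 55.8209·0.981853·0.949602 = 55.039269
B₀ = V₀ − E₀ = 109.4650 − 55.039269 = 54.425731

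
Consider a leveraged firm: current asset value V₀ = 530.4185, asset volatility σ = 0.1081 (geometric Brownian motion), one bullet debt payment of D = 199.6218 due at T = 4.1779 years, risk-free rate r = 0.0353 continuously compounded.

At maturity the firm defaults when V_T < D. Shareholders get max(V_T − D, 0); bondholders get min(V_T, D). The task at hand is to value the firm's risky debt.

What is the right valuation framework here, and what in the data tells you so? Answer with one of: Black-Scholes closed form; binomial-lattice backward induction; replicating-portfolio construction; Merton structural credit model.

Key observation: a levered firm with one bullet debt due at 4.1779 years is the canonical structural-credit setup: equity is a call on the firm's assets struck at the face value.

framework: Merton structural credit model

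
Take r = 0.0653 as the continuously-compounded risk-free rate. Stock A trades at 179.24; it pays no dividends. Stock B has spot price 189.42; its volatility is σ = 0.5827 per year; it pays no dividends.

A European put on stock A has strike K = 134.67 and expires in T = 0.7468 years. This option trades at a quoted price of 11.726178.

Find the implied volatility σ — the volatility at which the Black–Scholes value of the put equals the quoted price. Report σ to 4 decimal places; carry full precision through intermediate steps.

At σ = 0.5913 the Black–Scholes value reproduces the quote:
σ√T = 0.5913·√0.7468 = 0.510987
d₁ = (ln(S/K) + (r+σ²/2)T) / (σ√T) = (ln(179.24/134.67) + (0.0653+0.5913²/2)·0.7468) / 0.510987 = (0.285898 + 0.179320) / 0.510987 = 0.910431
d₂ = d₁ − σ√T = 0.910431 − 0.510987 = 0.399443
e^{−rT} = 0.952404
N(−d₁) = 0.181298,  N(−d₂) = 0.344783
V = K·e^{−rT}·N(−d₂) − S·N(−d₁) = 44.221987 − 32.495809 = 11.726178 (the quoted price), and the Black–Scholes price is strictly increasing in σ, so σ is unique

sigma = 0.5913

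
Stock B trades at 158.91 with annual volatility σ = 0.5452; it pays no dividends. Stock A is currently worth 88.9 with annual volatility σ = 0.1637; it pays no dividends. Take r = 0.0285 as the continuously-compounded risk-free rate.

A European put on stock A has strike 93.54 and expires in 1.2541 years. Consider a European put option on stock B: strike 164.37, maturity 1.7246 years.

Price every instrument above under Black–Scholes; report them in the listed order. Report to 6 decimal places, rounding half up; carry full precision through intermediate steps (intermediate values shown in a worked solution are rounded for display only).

price(stock A put K=93.54) = 7.242205
price(stock B put K=164.37) = 42.898004

[stock A put K=93.54]
σ√T = 0.1637·√1.2541 = 0.183322
d₁ = (ln(S/K) + (r+σ²/2)T) / (σ√T) = (ln(88.9/93.54) + (0.0285+0.1637²/2)·1.2541) / 0.183322 = (-0.050877 + 0.052545) / 0.183322 = 0.009101
d₂ = d₁ − σ√T = 0.009101 − 0.183322 = -0.174222
e^{−rT} = 0.964889
N(−d₁) = 0.496369,  N(−d₂) = 0.569154
price = K·e^{−rT}·N(−d₂) − S·N(−d₁) = 51.369449 − 44.127245 = 7.242205
[stock B put K=164.37]
σ√T = 0.5452·√1.7246 = 0.715979
d₁ = (ln(S/K) + (r+σ²/2)T) / (σ√T) = (ln(158.91/164.37) + (0.0285+0.5452²/2)·1.7246) / 0.715979 = (-0.033782 + 0.305464) / 0.715979 = 0.379455
d₂ = d₁ − σ√T = 0.379455 − 0.715979 = -0.336523
e^{−rT} = 0.952037
N(−d₁) = 0.352175,  N(−d₂) = 0.631762
price = K·e^{−rT}·N(−d₂) − S·N(−d₁) = 98.862123 − 55.964119 = 42.898004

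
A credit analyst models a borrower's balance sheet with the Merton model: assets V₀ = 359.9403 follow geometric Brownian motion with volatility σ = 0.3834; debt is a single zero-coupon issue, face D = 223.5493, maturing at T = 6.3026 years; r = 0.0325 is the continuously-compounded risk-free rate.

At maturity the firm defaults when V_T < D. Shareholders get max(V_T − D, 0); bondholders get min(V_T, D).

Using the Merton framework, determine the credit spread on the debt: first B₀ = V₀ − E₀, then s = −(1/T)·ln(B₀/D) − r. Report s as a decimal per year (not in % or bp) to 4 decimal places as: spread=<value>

spread=0.0313

With assets at 359.9403 and a single debt payment of 223.5493 at 6.3026 years:
d₁ = [ln(V₀/D) + (r + σ²/2)T] / (σ√T)
   = [ln(359.9403/223.5493) + (0.0325 + 0.5·0.3834²)·6.3026] / (0.3834·√6.3026)
   = [0.476306 + 0.668062] / 0.962525 = 1.188923
d₂ = d₁ − σ√T = 1.188923 − 0.962525 = 0.226398
N(d₁) = 0.882765,  N(d₂) = 0.589554,  e^(−rT) = 0.814782
E₀ = V₀·N(d₁) − D·e^(−rT)·N(d₂)
   = 359.9403·0.882765 − 223.5493·0.814782·0.589554 = 210.358976
B₀ = V₀ − E₀ = 359.9403 − 210.358976 = 149.581324
spread = −(1/T)·ln(B₀/D) − r = −(1/6.3026)·ln(149.581324/223.5493) − 0.0325 = 0.03125016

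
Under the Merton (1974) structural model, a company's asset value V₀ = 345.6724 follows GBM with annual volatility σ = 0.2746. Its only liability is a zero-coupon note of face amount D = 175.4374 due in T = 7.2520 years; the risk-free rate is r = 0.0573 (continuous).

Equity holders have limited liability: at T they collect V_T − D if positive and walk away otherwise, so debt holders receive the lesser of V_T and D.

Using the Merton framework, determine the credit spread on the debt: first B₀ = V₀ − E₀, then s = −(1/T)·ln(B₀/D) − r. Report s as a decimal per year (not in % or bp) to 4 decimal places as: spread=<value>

spread=0.0053

Equity is a call on the firm's assets struck at D = 175.4374:
d₁ = [ln(V₀/D) + (r + σ²/2)T] / (σ√T)
   = [ln(345.6724/175.4374) + (0.0573 + 0.5·0.2746²)·7.2520] / (0.2746·√7.2520)
   = [0.678209 + 0.688959] / 0.739485 = 1.848811
d₂ = d₁ − σ√T = 1.848811 − 0.739485 = 1.109326
N(d₁) = 0.967757,  N(d₂) = 0.866355,  e^(−rT) = 0.659984
E₀ = V₀·N(d₁) − D·e^(−rT)·N(d₂)
   = 345.6724·0.967757 − 175.4374·0.659984·0.866355 = 234.215335
B₀ = V₀ − E₀ = 345.6724 − 234.215335 = 111.457065
spread = −(1/T)·ln(B₀/D) − r = −(1/7.2520)·ln(111.457065/175.4374) − 0.0573 = 0.00525417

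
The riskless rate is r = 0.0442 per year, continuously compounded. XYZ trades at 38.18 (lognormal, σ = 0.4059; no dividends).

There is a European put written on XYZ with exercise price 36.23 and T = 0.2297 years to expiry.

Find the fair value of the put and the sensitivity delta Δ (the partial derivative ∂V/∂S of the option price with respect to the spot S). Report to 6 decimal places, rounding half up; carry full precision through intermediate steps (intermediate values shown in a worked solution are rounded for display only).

price = 1.857343
Δ = -0.337629

σ√T = 0.4059·√0.2297 = 0.194536
d₁ = (ln(S/K) + (r+σ²/2)T) / (σ√T) = (ln(38.18/36.23) + (0.0442+0.4059²/2)·0.2297) / 0.194536 = (0.052424 + 0.029075) / 0.194536 = 0.418942
d₂ = d₁ − σ√T = 0.418942 − 0.194536 = 0.224406
e^{−rT} = 0.989899
N(−d₁) = 0.337629,  N(−d₂) = 0.411221
Put price V = K·e^{−rT}·N(−d₂) − S·N(−d₁) = 14.748033 − 12.890691 = 1.857343
Δ = −N(−d₁) = -0.337629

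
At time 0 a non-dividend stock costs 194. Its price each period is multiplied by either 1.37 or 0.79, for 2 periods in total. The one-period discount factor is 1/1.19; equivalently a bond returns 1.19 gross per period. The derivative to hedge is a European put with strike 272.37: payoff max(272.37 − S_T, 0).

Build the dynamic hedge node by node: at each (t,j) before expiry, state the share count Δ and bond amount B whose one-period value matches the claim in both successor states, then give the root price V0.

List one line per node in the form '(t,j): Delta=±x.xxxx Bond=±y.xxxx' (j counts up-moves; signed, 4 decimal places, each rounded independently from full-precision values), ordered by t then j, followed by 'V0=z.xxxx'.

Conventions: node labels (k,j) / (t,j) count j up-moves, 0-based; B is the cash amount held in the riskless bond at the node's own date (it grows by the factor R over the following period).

(0,0): Delta=-0.5274 Bond=131.4775
(1,0): Delta=-1.0000 Bond=228.8824
(1,1): Delta=-0.4048 Bond=123.8673
V0=29.1536

No-arbitrage ⇒ martingale measure with p* = (R−d)/(u−d) = 0.6897.
Expiry values: V(2,0)=151.2946, V(2,1)=62.4038, V(2,2)=0.0000
Node (1,0) S=153.2600: V=(p*·62.4038+(1−p*)·151.2946)/1.19=75.6224; Δ=(62.4038−151.2946)/(209.9662−121.0754)=-1.0000; B=V−Δ·S=228.8824
Node (1,1) S=265.7800: V=(p*·0.0000+(1−p*)·62.4038)/1.19=16.2745; Δ=(0.0000−62.4038)/(364.1186−209.9662)=-0.4048; B=V−Δ·S=123.8673
Node (0,0) S=194.0000: V=(p*·16.2745+(1−p*)·75.6224)/1.19=29.1536; Δ=(16.2745−75.6224)/(265.7800−153.2600)=-0.5274; B=V−Δ·S=131.4775
Verification: the root portfolio costs Δ(0,0)·S0 + B(0,0) = 29.1536, matching V0.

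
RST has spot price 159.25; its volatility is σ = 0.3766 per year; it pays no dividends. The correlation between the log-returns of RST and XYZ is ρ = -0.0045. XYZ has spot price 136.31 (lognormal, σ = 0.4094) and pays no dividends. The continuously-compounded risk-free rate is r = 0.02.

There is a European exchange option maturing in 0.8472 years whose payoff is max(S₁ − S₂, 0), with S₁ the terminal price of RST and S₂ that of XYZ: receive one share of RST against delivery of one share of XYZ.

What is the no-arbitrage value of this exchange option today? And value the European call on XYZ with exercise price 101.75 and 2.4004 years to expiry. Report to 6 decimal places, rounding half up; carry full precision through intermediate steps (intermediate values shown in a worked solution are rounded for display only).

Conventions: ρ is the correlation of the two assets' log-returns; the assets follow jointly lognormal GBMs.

σ_eff = √(σ₁² + σ₂² − 2ρσ₁σ₂) = √(0.3766² + 0.4094² − 2·-0.0045·0.3766·0.4094) = 0.557516
d₁ = (ln(S₁/S₂) + (q₂ − q₁ + σ_eff²/2)T) / (σ_eff√T) = (ln(159.25/136.31) + (0.0 − 0.0 + 0.155412)·0.8472) / 0.513157 = 0.559690
d₂ = d₁ − σ_eff√T = 0.559690 − 0.513157 = 0.046533
N(d₁) = 0.712154,  N(d₂) = 0.518557
V = S₁·e^{−q₁T}·N(d₁) − S₂·e^{−q₂T}·N(d₂) = 113.410593 − 70.684546 = 42.726047
[vanilla: XYZ call K=101.75]
σ√T = 0.4094·√2.4004 = 0.634293
d₁ = (ln(S/K) + (r+σ²/2)T) / (σ√T) = (ln(136.31/101.75) + (0.02+0.4094²/2)·2.4004) / 0.634293 = (0.292413 + 0.249172) / 0.634293 = 0.853840
d₂ = d₁ − σ√T = 0.853840 − 0.634293 = 0.219547
e^{−rT} = 0.953126
N(d₁) = 0.803403,  N(d₂) = 0.586888
price = S·N(d₁) − K·e^{−rT}·N(d₂) = 109.511889 − 56.916761 = 52.595128

exchange price = 42.726047
price(XYZ call K=101.75) = 52.595128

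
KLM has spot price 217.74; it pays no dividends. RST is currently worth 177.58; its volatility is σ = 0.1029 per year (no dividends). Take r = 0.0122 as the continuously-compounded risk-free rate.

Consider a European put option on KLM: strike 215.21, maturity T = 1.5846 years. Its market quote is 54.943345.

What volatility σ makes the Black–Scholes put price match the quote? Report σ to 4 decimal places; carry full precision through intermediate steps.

At σ = 0.5515 the Black–Scholes value reproduces the quote:
σ√T = 0.5515·√1.5846 = 0.694233
d₁ = (ln(S/K) + (r+σ²/2)T) / (σ√T) = (ln(217.74/215.21) + (0.0122+0.5515²/2)·1.5846) / 0.694233 = (0.011687 + 0.260312) / 0.694233 = 0.391798
d₂ = d₁ − σ√T = 0.391798 − 0.694233 = -0.302435
e^{−rT} = 0.980854
N(−d₁) = 0.347604,  N(−d₂) = 0.618840
V = K·e^{−rT}·N(−d₂) − S·N(−d₁) = 130.630561 − 75.687216 = 54.943345 (the quoted price), and the Black–Scholes price is strictly increasing in σ, so σ is unique

sigma = 0.5515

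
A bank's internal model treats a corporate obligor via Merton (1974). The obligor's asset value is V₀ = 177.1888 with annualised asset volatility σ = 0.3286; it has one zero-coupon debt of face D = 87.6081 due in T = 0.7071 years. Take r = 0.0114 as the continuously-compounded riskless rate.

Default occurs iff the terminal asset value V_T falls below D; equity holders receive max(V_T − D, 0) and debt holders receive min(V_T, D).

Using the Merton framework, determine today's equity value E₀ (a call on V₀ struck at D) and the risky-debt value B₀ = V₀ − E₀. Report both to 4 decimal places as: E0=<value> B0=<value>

E0=90.3374 B0=86.8514

Equity is a call on the firm's assets struck at D = 87.6081:
d₁ = [ln(V₀/D) + (r + σ²/2)T] / (σ√T)
   = [ln(177.1888/87.6081) + (0.0114 + 0.5·0.3286²)·0.7071] / (0.3286·√0.7071)
   = [0.704342 + 0.046237] / 0.276317 = 2.716367
d₂ = d₁ − σ√T = 2.716367 − 0.276317 = 2.440049
N(d₁) = 0.996700,  N(d₂) = 0.992657,  e^(−rT) = 0.991971
E₀ = V₀·N(d₁) − D·e^(−rT)·N(d₂)
   = 177.1888·0.996700 − 87.6081·0.991971·0.992657 = 90.337426
B₀ = V₀ − E₀ = 177.1888 − 90.337426 = 86.851374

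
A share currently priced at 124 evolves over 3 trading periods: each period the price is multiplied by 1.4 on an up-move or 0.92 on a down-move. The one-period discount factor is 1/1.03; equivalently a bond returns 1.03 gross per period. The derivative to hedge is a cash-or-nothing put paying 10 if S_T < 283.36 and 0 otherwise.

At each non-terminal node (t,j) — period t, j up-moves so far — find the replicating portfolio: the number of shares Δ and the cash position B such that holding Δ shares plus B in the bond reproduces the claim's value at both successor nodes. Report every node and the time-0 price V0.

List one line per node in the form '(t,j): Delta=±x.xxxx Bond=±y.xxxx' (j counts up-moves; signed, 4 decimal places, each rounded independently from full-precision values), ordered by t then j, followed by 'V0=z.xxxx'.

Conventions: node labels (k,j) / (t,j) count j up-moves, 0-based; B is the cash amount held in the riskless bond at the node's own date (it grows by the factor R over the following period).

(0,0): Delta=-0.0083 Bond=10.0726
(1,0): Delta=0.0000 Bond=9.4260
(1,1): Delta=-0.0267 Bond=13.5662
(2,0): Delta=0.0000 Bond=9.7087
(2,1): Delta=0.0000 Bond=9.7087
(2,2): Delta=-0.0857 Bond=28.3172
V0=9.0413

Risk-neutral probability p* = (R−d)/(u−d) = (1.03−0.92)/(1.4−0.92) = 0.2292.
Expiry values: V(3,0)=10.0000, V(3,1)=10.0000, V(3,2)=10.0000, V(3,3)=0.0000
  t=2,j=0: stock 104.9536 → up 146.9350 (V=10.0000), down 96.5573 (V=10.0000). Price 9.7087; hedge Δ=0.0000, bond B=9.7087.
  t=2,j=1: stock 159.7120 → up 223.5968 (V=10.0000), down 146.9350 (V=10.0000). Price 9.7087; hedge Δ=0.0000, bond B=9.7087.
  t=2,j=2: stock 243.0400 → up 340.2560 (V=0.0000), down 223.5968 (V=10.0000). Price 7.4838; hedge Δ=-0.0857, bond B=28.3172.
  t=1,j=0: stock 114.0800 → up 159.7120 (V=9.7087), down 104.9536 (V=9.7087). Price 9.4260; hedge Δ=0.0000, bond B=9.4260.
  t=1,j=1: stock 173.6000 → up 243.0400 (V=7.4838), down 159.7120 (V=9.7087). Price 8.9309; hedge Δ=-0.0267, bond B=13.5662.
  t=0,j=0: stock 124.0000 → up 173.6000 (V=8.9309), down 114.0800 (V=9.4260). Price 9.0413; hedge Δ=-0.0083, bond B=10.0726.
As a check, the time-0 holding Δ(0,0)·S0 + B(0,0) comes to 9.0413 — exactly V0.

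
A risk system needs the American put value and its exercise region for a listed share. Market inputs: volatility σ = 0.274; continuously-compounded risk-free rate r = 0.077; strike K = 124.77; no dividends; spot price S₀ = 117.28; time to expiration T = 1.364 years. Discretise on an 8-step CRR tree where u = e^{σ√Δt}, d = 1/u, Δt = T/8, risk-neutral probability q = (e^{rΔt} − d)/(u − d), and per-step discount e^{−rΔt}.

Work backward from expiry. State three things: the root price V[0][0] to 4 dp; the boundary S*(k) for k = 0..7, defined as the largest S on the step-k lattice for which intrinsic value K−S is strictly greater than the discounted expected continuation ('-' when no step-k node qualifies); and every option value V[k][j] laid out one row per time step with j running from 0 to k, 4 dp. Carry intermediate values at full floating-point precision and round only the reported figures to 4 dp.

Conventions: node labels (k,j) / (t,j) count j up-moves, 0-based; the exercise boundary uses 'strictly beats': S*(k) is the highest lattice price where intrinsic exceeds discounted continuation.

params: Δt=0.17050 u=1.11979 d=0.89303 q=0.53002 e^(-rΔt)=0.98696
t_8 payoffs: 77.3307 65.2847 50.1799 31.2396 7.4900 0.0000 0.0000 0.0000 0.0000
t_7: node(7,0) S=53.1220 payoff=71.6480 vs cont=70.0207 → 71.6480 [stop]  node(7,1) S=66.6109 payoff=58.1591 vs cont=56.5317 → 58.1591 [stop]  node(7,2) S=83.5251 payoff=41.2449 vs cont=39.6176 → 41.2449 [stop]  node(7,3) S=104.7341 payoff=20.0359 vs cont=18.4085 → 20.0359 [stop]  node(7,4) S=131.3287 payoff=0.0000 vs cont=3.4742 → 3.4742 [wait]  node(7,5) S=164.6763 payoff=0.0000 vs cont=0.0000 → 0.0000 [wait]  node(7,6) S=206.4916 payoff=0.0000 vs cont=0.0000 → 0.0000 [wait]  node(7,7) S=258.9249 payoff=0.0000 vs cont=0.0000 → 0.0000 [wait]  ⇒ S*(7)=104.7341
t_6: node(6,0) S=59.4853 payoff=65.2847 vs cont=63.6573 → 65.2847 [stop]  node(6,1) S=74.5901 payoff=50.1799 vs cont=48.5526 → 50.1799 [stop]  node(6,2) S=93.5304 payoff=31.2396 vs cont=29.6123 → 31.2396 [stop]  node(6,3) S=117.2800 payoff=7.4900 vs cont=11.1110 → 11.1110 [wait]  node(6,4) S=147.0603 payoff=0.0000 vs cont=1.6115 → 1.6115 [wait]  node(6,5) S=184.4025 payoff=0.0000 vs cont=0.0000 → 0.0000 [wait]  node(6,6) S=231.2268 payoff=0.0000 vs cont=0.0000 → 0.0000 [wait]  ⇒ S*(6)=93.5304
t_5: node(5,0) S=66.6109 payoff=58.1591 vs cont=56.5317 → 58.1591 [stop]  node(5,1) S=83.5251 payoff=41.2449 vs cont=39.6176 → 41.2449 [stop]  node(5,2) S=104.7341 payoff=20.0359 vs cont=20.3027 → 20.3027 [wait]  node(5,3) S=131.3287 payoff=0.0000 vs cont=5.9968 → 5.9968 [wait]  node(5,4) S=164.6763 payoff=0.0000 vs cont=0.7475 → 0.7475 [wait]  node(5,5) S=206.4916 payoff=0.0000 vs cont=0.0000 → 0.0000 [wait]  ⇒ S*(5)=83.5251
t_4: node(4,0) S=74.5901 payoff=50.1799 vs cont=48.5526 → 50.1799 [stop]  node(4,1) S=93.5304 payoff=31.2396 vs cont=29.7519 → 31.2396 [stop]  node(4,2) S=117.2800 payoff=7.4900 vs cont=12.5543 → 12.5543 [wait]  node(4,3) S=147.0603 payoff=0.0000 vs cont=3.1726 → 3.1726 [wait]  node(4,4) S=184.4025 payoff=0.0000 vs cont=0.3467 → 0.3467 [wait]  ⇒ S*(4)=93.5304
t_3: node(3,0) S=83.5251 payoff=41.2449 vs cont=39.6176 → 41.2449 [stop]  node(3,1) S=104.7341 payoff=20.0359 vs cont=21.0577 → 21.0577 [wait]  node(3,2) S=131.3287 payoff=0.0000 vs cont=7.4829 → 7.4829 [wait]  node(3,3) S=164.6763 payoff=0.0000 vs cont=1.6530 → 1.6530 [wait]  ⇒ S*(3)=83.5251
t_2: node(2,0) S=93.5304 payoff=31.2396 vs cont=30.1469 → 31.2396 [stop]  node(2,1) S=117.2800 payoff=7.4900 vs cont=13.6820 → 13.6820 [wait]  node(2,2) S=147.0603 payoff=0.0000 vs cont=4.3356 → 4.3356 [wait]  ⇒ S*(2)=93.5304
t_1: node(1,0) S=104.7341 payoff=20.0359 vs cont=21.6476 → 21.6476 [wait]  node(1,1) S=131.3287 payoff=0.0000 vs cont=8.6144 → 8.6144 [wait]  ⇒ S*(1)=-
t_0: node(0,0) S=117.2800 payoff=7.4900 vs cont=14.5474 → 14.5474 [wait]  ⇒ S*(0)=-

price = 14.5474
boundary = - - 93.5304 83.5251 93.5304 83.5251 93.5304 104.7341
tree:
14.5474
21.6476 8.6144
31.2396 13.6820 4.3356
41.2449 21.0577 7.4829 1.6530
50.1799 31.2396 12.5543 3.1726 0.3467
58.1591 41.2449 20.3027 5.9968 0.7475 0.0000
65.2847 50.1799 31.2396 11.1110 1.6115 0.0000 0.0000
71.6480 58.1591 41.2449 20.0359 3.4742 0.0000 0.0000 0.0000
77.3307 65.2847 50.1799 31.2396 7.4900 0.0000 0.0000 0.0000 0.0000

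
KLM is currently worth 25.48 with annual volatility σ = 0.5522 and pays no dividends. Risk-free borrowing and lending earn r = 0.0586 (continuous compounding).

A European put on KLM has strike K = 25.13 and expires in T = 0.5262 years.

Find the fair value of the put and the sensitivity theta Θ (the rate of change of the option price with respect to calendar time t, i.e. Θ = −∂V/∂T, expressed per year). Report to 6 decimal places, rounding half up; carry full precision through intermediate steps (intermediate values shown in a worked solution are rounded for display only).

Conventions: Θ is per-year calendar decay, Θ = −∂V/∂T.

price = 3.424056
Θ = -2.920998

σ√T = 0.5522·√0.5262 = 0.400564
d₁ = (ln(S/K) + (r+σ²/2)T) / (σ√T) = (ln(25.48/25.13) + (0.0586+0.5522²/2)·0.5262) / 0.400564 = (0.013831 + 0.111061) / 0.400564 = 0.311792
d₂ = d₁ − σ√T = 0.311792 − 0.400564 = -0.088772
e^{−rT} = 0.969635
N(−d₁) = 0.377599,  N(−d₂) = 0.535369
Put price V = K·e^{−rT}·N(−d₂) − S·N(−d₁) = 13.045289 − 9.621233 = 3.424056
φ(d₁) = (1/√(2π))·e^{−d₁²/2} = 0.380015
Θ = −S·φ(d₁)·σ/(2√T) + r·K·e^{−rT}·N(−d₂) = −3.685452 + 0.764454 = -2.920998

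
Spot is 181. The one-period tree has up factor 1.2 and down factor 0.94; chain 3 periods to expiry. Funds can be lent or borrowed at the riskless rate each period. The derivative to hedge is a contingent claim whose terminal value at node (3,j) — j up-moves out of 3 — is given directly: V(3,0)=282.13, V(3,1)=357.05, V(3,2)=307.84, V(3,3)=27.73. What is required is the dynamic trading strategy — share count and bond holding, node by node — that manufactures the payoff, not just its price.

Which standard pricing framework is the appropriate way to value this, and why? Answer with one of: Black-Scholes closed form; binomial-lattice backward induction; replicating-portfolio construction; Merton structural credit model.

Key observation: what is demanded is not a single number but the (Δ, B) position at each node of the 1.2/0.94 tree starting at 181; constructing those positions is the replicating-portfolio method.

framework: replicating-portfolio construction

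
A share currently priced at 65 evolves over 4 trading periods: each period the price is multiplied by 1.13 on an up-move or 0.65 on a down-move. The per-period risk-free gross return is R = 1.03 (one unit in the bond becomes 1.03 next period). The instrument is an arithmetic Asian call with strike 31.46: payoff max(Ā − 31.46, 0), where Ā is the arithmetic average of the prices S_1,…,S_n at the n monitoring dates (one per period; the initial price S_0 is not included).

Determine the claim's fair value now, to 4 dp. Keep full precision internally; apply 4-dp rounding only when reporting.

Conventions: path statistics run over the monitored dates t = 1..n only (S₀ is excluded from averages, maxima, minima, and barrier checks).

Under the martingale measure an up-move has probability p* = 0.7917; value the claim as the probability-weighted average of per-path payoffs, discounted 4 periods at R = 1.03.
Enumerate all 2^4 = 16 price paths (U = up ×1.13, D = down ×0.65); each path with k up-moves has probability p*^k·(1−p*)^(4−k).
DDDD: Ā=24.7915, payoff=0.0000, prob=0.001884
UDDD: Ā=43.0991, payoff=11.6391, prob=0.007158
DUDD: Ā=35.2991, payoff=3.8391, prob=0.007158
UUDD: Ā=61.3661, payoff=29.9061, prob=0.027202
DDUD: Ā=30.2291, payoff=0.0000, prob=0.007158
UDUD: Ā=52.5521, payoff=21.0921, prob=0.027202
DUUD: Ā=44.7521, payoff=13.2921, prob=0.027202
UUUD: Ā=77.7998, payoff=46.3398, prob=0.103368
DDDU: Ā=26.9336, payoff=0.0000, prob=0.007158
UDDU: Ā=46.8230, payoff=15.3630, prob=0.027202
DUDU: Ā=39.0230, payoff=7.5630, prob=0.027202
UUDU: Ā=67.8400, payoff=36.3800, prob=0.103368
DDUU: Ā=33.9530, payoff=2.4930, prob=0.027202
UDUU: Ā=59.0260, payoff=27.5660, prob=0.103368
DUUU: Ā=51.2260, payoff=19.7660, prob=0.103368
UUUU: Ā=89.0544, payoff=57.5944, prob=0.392798
Price = Σ prob·payoff / R^4 = 38.617233 / 1.125509 = 34.3109

price = 34.3109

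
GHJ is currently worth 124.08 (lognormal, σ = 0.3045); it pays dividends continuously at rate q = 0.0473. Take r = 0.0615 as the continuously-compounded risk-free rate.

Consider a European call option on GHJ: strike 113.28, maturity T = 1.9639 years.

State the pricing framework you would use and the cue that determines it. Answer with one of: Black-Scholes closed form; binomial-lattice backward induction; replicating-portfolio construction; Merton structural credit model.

framework: Black-Scholes closed form

Key observation: everything needed for the exact continuous-time valuation of the European call on GHJ (strike 113.28) is given, and no feature rules the closed form out.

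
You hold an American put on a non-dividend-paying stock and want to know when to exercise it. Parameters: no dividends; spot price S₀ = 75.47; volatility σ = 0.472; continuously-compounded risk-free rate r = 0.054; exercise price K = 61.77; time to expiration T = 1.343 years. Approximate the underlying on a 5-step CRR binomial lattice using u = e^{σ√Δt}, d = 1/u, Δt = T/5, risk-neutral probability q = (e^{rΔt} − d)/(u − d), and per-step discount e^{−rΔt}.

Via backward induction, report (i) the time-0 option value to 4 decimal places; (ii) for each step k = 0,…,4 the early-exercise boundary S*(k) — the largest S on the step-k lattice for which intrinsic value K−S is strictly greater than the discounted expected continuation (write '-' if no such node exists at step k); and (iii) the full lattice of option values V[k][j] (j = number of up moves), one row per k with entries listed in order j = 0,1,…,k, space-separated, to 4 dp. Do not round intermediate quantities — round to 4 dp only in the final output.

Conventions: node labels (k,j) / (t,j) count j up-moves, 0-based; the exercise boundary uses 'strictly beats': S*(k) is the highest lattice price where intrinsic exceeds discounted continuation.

Δt=0.26860, u=1.27714, d=0.78300, q=0.46871, disc=e^(-rΔt)=0.98560
k=5 terminal: V=max(K-S,0) → 39.5581 25.5406 2.6769 0.0000 0.0000 0.0000
k=4: j=0 S=28.3676 intr=33.4024 cont=32.5129 V=33.4024[EX]; j=1 S=46.2699 intr=15.5001 cont=14.6106 V=15.5001[EX]; j=2 S=75.4700 intr=0.0000 cont=1.4017 V=1.4017[hold]; j=3 S=123.0977 intr=0.0000 cont=0.0000 V=0.0000[hold]; j=4 S=200.7825 intr=0.0000 cont=0.0000 V=0.0000[hold]  S*(4)=46.2699
k=3: j=0 S=36.2294 intr=25.5406 cont=24.6512 V=25.5406[EX]; j=1 S=59.0931 intr=2.6769 cont=8.7639 V=8.7639[hold]; j=2 S=96.3856 intr=0.0000 cont=0.7340 V=0.7340[hold]; j=3 S=157.2128 intr=0.0000 cont=0.0000 V=0.0000[hold]  S*(3)=36.2294
k=2: j=0 S=46.2699 intr=15.5001 cont=17.4226 V=17.4226[hold]; j=1 S=75.4700 intr=0.0000 cont=4.9282 V=4.9282[hold]; j=2 S=123.0977 intr=0.0000 cont=0.3843 V=0.3843[hold]  S*(2)=-
k=1: j=0 S=59.0931 intr=2.6769 cont=11.3997 V=11.3997[hold]; j=1 S=96.3856 intr=0.0000 cont=2.7581 V=2.7581[hold]  S*(1)=-
k=0: j=0 S=75.4700 intr=0.0000 cont=7.2435 V=7.2435[hold]  S*(0)=-

price = 7.2435
boundary = - - - 36.2294 46.2699
tree:
7.2435
11.3997 2.7581
17.4226 4.9282 0.3843
25.5406 8.7639 0.7340 0.0000
33.4024 15.5001 1.4017 0.0000 0.0000
39.5581 25.5406 2.6769 0.0000 0.0000 0.0000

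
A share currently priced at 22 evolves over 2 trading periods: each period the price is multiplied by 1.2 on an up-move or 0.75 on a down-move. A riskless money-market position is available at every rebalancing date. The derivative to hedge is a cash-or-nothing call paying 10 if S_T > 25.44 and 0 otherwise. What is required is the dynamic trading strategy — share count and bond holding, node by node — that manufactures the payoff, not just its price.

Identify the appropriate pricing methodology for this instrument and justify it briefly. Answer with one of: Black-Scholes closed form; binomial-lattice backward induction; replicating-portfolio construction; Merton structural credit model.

framework: replicating-portfolio construction

Key observation: since the answer must list Δ and B at each node of the 1.2/0.75 lattice on 22, the replicating-portfolio method — solving the two-state system at every node — is the one that applies.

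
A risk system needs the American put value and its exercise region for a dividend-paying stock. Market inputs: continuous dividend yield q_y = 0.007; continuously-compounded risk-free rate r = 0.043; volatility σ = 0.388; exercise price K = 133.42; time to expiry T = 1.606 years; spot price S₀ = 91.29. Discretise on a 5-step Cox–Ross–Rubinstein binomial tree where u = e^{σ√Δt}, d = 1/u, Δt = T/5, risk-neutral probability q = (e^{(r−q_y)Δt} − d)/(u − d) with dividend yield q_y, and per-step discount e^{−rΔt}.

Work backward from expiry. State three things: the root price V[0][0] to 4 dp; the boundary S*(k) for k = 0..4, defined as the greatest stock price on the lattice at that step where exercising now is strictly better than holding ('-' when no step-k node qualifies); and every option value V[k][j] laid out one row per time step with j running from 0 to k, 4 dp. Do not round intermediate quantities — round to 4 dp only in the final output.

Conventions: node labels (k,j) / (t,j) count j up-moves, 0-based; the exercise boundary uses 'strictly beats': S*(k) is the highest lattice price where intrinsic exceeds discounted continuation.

Δt=0.32120  u=1.24595  d=0.80260  q=0.47148  discount=0.98628
step 5 (expiry): payoffs max(K−S,0) = 103.0166 86.2221 60.1505 19.6774 0.0000 0.0000
step 4: (k=4,j=0): S=37.8811, K−S=95.5389, hold=93.7939 ⇒ V=95.5389 exercise | (k=4,j=1): S=58.8062, K−S=74.6138, hold=72.9158 ⇒ V=74.6138 exercise | (k=4,j=2): S=91.2900, K−S=42.1300, hold=40.5049 ⇒ V=42.1300 exercise | (k=4,j=3): S=141.7175, K−S=0.0000, hold=10.2572 ⇒ V=10.2572 continue | (k=4,j=4): S=220.0005, K−S=0.0000, hold=0.0000 ⇒ V=0.0000 continue  boundary S*=91.2900
step 3: (k=3,j=0): S=47.1979, K−S=86.2221, hold=84.4980 ⇒ V=86.2221 exercise | (k=3,j=1): S=73.2695, K−S=60.1505, hold=58.4850 ⇒ V=60.1505 exercise | (k=3,j=2): S=113.7426, K−S=19.6774, hold=26.7309 ⇒ V=26.7309 continue | (k=3,j=3): S=176.5727, K−S=0.0000, hold=5.3468 ⇒ V=5.3468 continue  boundary S*=73.2695
step 2: (k=2,j=0): S=58.8062, K−S=74.6138, hold=72.9158 ⇒ V=74.6138 exercise | (k=2,j=1): S=91.2900, K−S=42.1300, hold=43.7849 ⇒ V=43.7849 continue | (k=2,j=2): S=141.7175, K−S=0.0000, hold=16.4204 ⇒ V=16.4204 continue  boundary S*=58.8062
step 1: (k=1,j=0): S=73.2695, K−S=60.1505, hold=59.2546 ⇒ V=60.1505 exercise | (k=1,j=1): S=113.7426, K−S=19.6774, hold=30.4595 ⇒ V=30.4595 continue  boundary S*=73.2695
step 0: (k=0,j=0): S=91.2900, K−S=42.1300, hold=45.5188 ⇒ V=45.5188 continue  boundary S*=-

price = 45.5188
boundary = - 73.2695 58.8062 73.2695 91.2900
tree:
45.5188
60.1505 30.4595
74.6138 43.7849 16.4204
86.2221 60.1505 26.7309 5.3468
95.5389 74.6138 42.1300 10.2572 0.0000
103.0166 86.2221 60.1505 19.6774 0.0000 0.0000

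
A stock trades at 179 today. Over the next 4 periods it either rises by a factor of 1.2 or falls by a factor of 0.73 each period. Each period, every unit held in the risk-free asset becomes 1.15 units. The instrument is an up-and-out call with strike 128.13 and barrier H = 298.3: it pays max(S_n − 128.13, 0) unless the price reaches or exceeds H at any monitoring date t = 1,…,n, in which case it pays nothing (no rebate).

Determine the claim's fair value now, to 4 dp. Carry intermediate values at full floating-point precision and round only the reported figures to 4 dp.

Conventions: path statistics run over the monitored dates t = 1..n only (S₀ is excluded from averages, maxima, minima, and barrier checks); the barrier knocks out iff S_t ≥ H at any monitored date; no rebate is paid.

No-arbitrage gives p* = (R−d)/(u−d) = 0.8936: enumerate every path, weight its payoff by its p*-probability, and discount by R^4.
Enumerate all 2^4 = 16 price paths (U = up ×1.2, D = down ×0.73); each path with k up-moves has probability p*^k·(1−p*)^(4−k).
DDDD: M=130.6700, payoff=0.0000, prob=0.000128
UDDD: M=214.8000, payoff=0.0000, prob=0.001076
DUDD: M=156.8040, payoff=0.0000, prob=0.001076
UUDD: M=257.7600, payoff=9.2303, prob=0.009037
DDUD: M=130.6700, payoff=0.0000, prob=0.001076
UDUD: M=214.8000, payoff=9.2303, prob=0.009037
DUUD: M=188.1648, payoff=9.2303, prob=0.009037
UUUD: M=309.3120, payoff=0.0000, prob=0.075915
DDDU: M=130.6700, payoff=0.0000, prob=0.001076
UDDU: M=214.8000, payoff=9.2303, prob=0.009037
DUDU: M=156.8040, payoff=9.2303, prob=0.009037
UUDU: M=257.7600, payoff=97.6678, prob=0.075915
DDUU: M=137.3603, payoff=9.2303, prob=0.009037
UDUU: M=225.7978, payoff=97.6678, prob=0.075915
DUUU: M=225.7978, payoff=97.6678, prob=0.075915
UUUU: M=371.1744, payoff=0.0000, prob=0.637684
Price = Σ prob·payoff / R^4 = 22.743797 / 1.749006 = 13.0038

price = 13.0038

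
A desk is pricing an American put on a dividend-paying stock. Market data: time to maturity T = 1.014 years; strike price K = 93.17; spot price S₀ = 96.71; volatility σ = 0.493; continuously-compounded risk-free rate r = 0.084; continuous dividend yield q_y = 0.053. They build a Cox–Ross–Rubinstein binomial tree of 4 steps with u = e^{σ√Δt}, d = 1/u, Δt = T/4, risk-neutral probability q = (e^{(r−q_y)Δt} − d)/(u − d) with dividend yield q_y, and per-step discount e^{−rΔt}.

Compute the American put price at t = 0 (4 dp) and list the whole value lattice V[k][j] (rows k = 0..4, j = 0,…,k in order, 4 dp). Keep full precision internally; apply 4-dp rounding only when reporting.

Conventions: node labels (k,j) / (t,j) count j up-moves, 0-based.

params: Δt=0.25350 u=1.28174 d=0.78019 q=0.45399 e^(-rΔt)=0.97893
t_4 payoffs: 57.3381 34.3032 0.0000 0.0000 0.0000
k=3: node(3,0) S=45.9272 payoff=47.2428 vs cont=45.8927 → 47.2428 [stop]  node(3,1) S=75.4520 payoff=17.7180 vs cont=18.3352 → 18.3352 [wait]  node(3,2) S=123.9572 payoff=0.0000 vs cont=0.0000 → 0.0000 [wait]  node(3,3) S=203.6444 payoff=0.0000 vs cont=0.0000 → 0.0000 [wait]
k=2: node(2,0) S=58.8668 payoff=34.3032 vs cont=33.4001 → 34.3032 [stop]  node(2,1) S=96.7100 payoff=0.0000 vs cont=9.8002 → 9.8002 [wait]  node(2,2) S=158.8811 payoff=0.0000 vs cont=0.0000 → 0.0000 [wait]
k=1: node(1,0) S=75.4520 payoff=17.7180 vs cont=22.6907 → 22.6907 [wait]  node(1,1) S=123.9572 payoff=0.0000 vs cont=5.2383 → 5.2383 [wait]
k=0: node(0,0) S=96.7100 payoff=0.0000 vs cont=14.4563 → 14.4563 [wait]

price = 14.4563
tree:
14.4563
22.6907 5.2383
34.3032 9.8002 0.0000
47.2428 18.3352 0.0000 0.0000
57.3381 34.3032 0.0000 0.0000 0.0000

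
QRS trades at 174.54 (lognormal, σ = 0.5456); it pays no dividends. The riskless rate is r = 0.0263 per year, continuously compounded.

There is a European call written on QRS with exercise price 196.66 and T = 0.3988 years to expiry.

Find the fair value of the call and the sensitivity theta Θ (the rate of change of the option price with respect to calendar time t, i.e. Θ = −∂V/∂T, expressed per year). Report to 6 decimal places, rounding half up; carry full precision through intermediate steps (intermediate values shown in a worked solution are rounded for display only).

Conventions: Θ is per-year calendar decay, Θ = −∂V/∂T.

σ√T = 0.5456·√0.3988 = 0.344550
d₁ = (ln(S/K) + (r+σ²/2)T) / (σ√T) = (ln(174.54/196.66) + (0.0263+0.5456²/2)·0.3988) / 0.344550 = (-0.119322 + 0.069846) / 0.344550 = -0.143598
d₂ = d₁ − σ√T = -0.143598 − 0.344550 = -0.488148
e^{−rT} = 0.989566
N(d₁) = 0.442909,  N(d₂) = 0.312723
Call price V = S·N(d₁) − K·e^{−rT}·N(d₂) = 77.305320 − 60.858348 = 16.446973
φ(d₁) = (1/√(2π))·e^{−d₁²/2} = 0.394850
Θ = −S·φ(d₁)·σ/(2√T) − r·K·e^{−rT}·N(d₂) = −29.771051 − 1.600575 = -31.371625

price = 16.446973
Θ = -31.371625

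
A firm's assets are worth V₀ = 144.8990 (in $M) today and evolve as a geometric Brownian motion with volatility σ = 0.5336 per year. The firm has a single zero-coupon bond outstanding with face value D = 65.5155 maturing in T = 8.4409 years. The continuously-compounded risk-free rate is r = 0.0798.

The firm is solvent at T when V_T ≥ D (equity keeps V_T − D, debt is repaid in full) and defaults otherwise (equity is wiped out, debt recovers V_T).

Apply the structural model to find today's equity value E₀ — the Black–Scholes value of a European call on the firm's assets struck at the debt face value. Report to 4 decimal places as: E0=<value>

E0=119.7561

With assets at 144.8990 and a single debt payment of 65.5155 at 8.4409 years:
d₁ = [ln(V₀/D) + (r + σ²/2)T] / (σ√T)
   = [ln(144.8990/65.5155) + (0.0798 + 0.5·0.5336²)·8.4409] / (0.5336·√8.4409)
   = [0.793750 + 1.875268] / 1.550280 = 1.721636
d₂ = d₁ − σ√T = 1.721636 − 1.550280 = 0.171356
N(d₁) = 0.957432,  N(d₂) = 0.568028,  e^(−rT) = 0.509878
E₀ = V₀·N(d₁) − D·e^(−rT)·N(d₂)
   = 144.8990·0.957432 − 65.5155·0.509878·0.568028 = 119.756052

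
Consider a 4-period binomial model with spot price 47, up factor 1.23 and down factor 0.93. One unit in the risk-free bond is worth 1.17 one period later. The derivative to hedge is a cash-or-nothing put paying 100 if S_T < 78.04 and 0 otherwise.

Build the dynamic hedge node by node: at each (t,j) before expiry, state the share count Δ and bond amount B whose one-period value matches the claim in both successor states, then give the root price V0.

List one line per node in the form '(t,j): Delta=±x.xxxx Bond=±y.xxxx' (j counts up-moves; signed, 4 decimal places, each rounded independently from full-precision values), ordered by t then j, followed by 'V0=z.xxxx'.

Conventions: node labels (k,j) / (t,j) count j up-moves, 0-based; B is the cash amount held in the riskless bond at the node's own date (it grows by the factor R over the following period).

No-arbitrage ⇒ martingale measure with p* = (R−d)/(u−d) = 0.8000.
Payoffs at expiry: V(4,0)=100.0000, V(4,1)=100.0000, V(4,2)=100.0000, V(4,3)=0.0000, V(4,4)=0.0000
(3,0): S=37.8048. Δ = (V_up−V_dn)/(S_up−S_dn) = (100.0000−100.0000)/(46.4999−35.1584) = 0.0000. V = [p*·100.0000 + (1−p*)·100.0000]/1.17 = 85.4701. B = V − Δ·S = 85.4701.
(3,1): S=49.9999. Δ = (V_up−V_dn)/(S_up−S_dn) = (100.0000−100.0000)/(61.4998−46.4999) = 0.0000. V = [p*·100.0000 + (1−p*)·100.0000]/1.17 = 85.4701. B = V − Δ·S = 85.4701.
(3,2): S=66.1289. Δ = (V_up−V_dn)/(S_up−S_dn) = (0.0000−100.0000)/(81.3385−61.4998) = -5.0407. V = [p*·0.0000 + (1−p*)·100.0000]/1.17 = 17.0940. B = V − Δ·S = 350.4274.
(3,3): S=87.4607. Δ = (V_up−V_dn)/(S_up−S_dn) = (0.0000−0.0000)/(107.5767−81.3385) = 0.0000. V = [p*·0.0000 + (1−p*)·0.0000]/1.17 = 0.0000. B = V − Δ·S = 0.0000.
(2,0): S=40.6503. Δ = (V_up−V_dn)/(S_up−S_dn) = (85.4701−85.4701)/(49.9999−37.8048) = 0.0000. V = [p*·85.4701 + (1−p*)·85.4701]/1.17 = 73.0514. B = V − Δ·S = 73.0514.
(2,1): S=53.7633. Δ = (V_up−V_dn)/(S_up−S_dn) = (17.0940−85.4701)/(66.1289−49.9999) = -4.2393. V = [p*·17.0940 + (1−p*)·85.4701]/1.17 = 26.2985. B = V − Δ·S = 254.2187.
(2,2): S=71.1063. Δ = (V_up−V_dn)/(S_up−S_dn) = (0.0000−17.0940)/(87.4607−66.1289) = -0.8013. V = [p*·0.0000 + (1−p*)·17.0940]/1.17 = 2.9221. B = V − Δ·S = 59.9021.
(1,0): S=43.7100. Δ = (V_up−V_dn)/(S_up−S_dn) = (26.2985−73.0514)/(53.7633−40.6503) = -3.5654. V = [p*·26.2985 + (1−p*)·73.0514]/1.17 = 30.4693. B = V − Δ·S = 186.3122.
(1,1): S=57.8100. Δ = (V_up−V_dn)/(S_up−S_dn) = (2.9221−26.2985)/(71.1063−53.7633) = -1.3479. V = [p*·2.9221 + (1−p*)·26.2985]/1.17 = 6.4935. B = V − Δ·S = 84.4149.
(0,0): S=47.0000. Δ = (V_up−V_dn)/(S_up−S_dn) = (6.4935−30.4693)/(57.8100−43.7100) = -1.7004. V = [p*·6.4935 + (1−p*)·30.4693]/1.17 = 9.6484. B = V − Δ·S = 89.5678.
Sanity check at the root: Δ(0,0)·S0 + B(0,0) reproduces V0 = 9.6484.

(0,0): Delta=-1.7004 Bond=89.5678
(1,0): Delta=-3.5654 Bond=186.3122
(1,1): Delta=-1.3479 Bond=84.4149
(2,0): Delta=0.0000 Bond=73.0514
(2,1): Delta=-4.2393 Bond=254.2187
(2,2): Delta=-0.8013 Bond=59.9021
(3,0): Delta=0.0000 Bond=85.4701
(3,1): Delta=0.0000 Bond=85.4701
(3,2): Delta=-5.0407 Bond=350.4274
(3,3): Delta=0.0000 Bond=0.0000
V0=9.6484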